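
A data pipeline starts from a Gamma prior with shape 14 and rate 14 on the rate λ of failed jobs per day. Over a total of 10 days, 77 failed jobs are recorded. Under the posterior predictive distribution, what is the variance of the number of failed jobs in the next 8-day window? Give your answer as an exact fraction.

364/9

Total count 77 over total exposure 10 days.
Gamma(α, β) with Poisson data over total exposure Σt gives posterior Gamma(α+Σx, β+Σt) = Gamma(91, 24).
The posterior predictive for a window of length T is Negative Binomial with variance T·α'·(β'+T)/β'² = 8·91·32/576 = 364/9.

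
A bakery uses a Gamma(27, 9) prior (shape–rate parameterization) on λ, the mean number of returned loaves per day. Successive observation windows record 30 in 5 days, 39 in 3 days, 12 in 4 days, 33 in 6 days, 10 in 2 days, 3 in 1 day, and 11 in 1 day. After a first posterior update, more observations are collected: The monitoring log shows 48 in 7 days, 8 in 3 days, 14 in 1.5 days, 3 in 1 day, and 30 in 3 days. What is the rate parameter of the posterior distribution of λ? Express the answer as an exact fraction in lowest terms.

Total count: 30 + 39 + 12 + 33 + 10 + 3 + 11 = 138.
Total exposure: 5 + 3 + 4 + 6 + 2 + 1 + 1 = 22 days.
After the first batch: Gamma(27 + 138, 9 + 22) = Gamma(165, 31).
Total count: 48 + 8 + 14 + 3 + 30 = 103.
Total exposure: 7 + 3 + 1.5 + 1 + 3 = 15.5 days.
After the second batch: Gamma(165 + 103, 31 + 15.5) = Gamma(268, 93/2).

93/2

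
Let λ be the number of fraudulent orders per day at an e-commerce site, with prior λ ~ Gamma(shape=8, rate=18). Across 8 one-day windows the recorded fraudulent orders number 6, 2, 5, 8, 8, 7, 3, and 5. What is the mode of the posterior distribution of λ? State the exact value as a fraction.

Total count: 6 + 2 + 5 + 8 + 8 + 7 + 3 + 5 = 44.
Total exposure: 8 days.
Posterior: α' = 8 + 44 = 52, β' = 18 + 8 = 26.
Posterior mode = (α'−1)/β' = 51/26.

51/26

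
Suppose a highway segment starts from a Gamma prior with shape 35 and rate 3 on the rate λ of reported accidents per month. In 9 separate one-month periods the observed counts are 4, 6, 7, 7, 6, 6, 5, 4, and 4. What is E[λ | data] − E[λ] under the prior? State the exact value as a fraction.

Total count: 4 + 6 + 7 + 7 + 6 + 6 + 5 + 4 + 4 = 49.
Total exposure: 9 months.
The Gamma prior is conjugate for the Poisson rate, so λ | data ~ Gamma(35+49, 3+9) = Gamma(84, 12).
Posterior mean = 84/12 = 7; prior mean = 35/3 = 35/3. Difference = 7 − 35/3 = -14/3.

-14/3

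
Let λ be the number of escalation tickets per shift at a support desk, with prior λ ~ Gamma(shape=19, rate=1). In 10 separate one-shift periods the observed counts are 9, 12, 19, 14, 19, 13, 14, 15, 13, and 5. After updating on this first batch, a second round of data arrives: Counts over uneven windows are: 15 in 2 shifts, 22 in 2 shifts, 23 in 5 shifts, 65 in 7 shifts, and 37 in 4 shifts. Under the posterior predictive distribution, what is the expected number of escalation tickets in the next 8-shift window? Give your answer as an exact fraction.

2512/31

Total count: 9 + 12 + 19 + 14 + 19 + 13 + 14 + 15 + 13 + 5 = 133.
Total exposure: 10 shifts.
After the first batch: Gamma(19 + 133, 1 + 10) = Gamma(152, 11).
Total count: 15 + 22 + 23 + 65 + 37 = 162.
Total exposure: 2 + 2 + 5 + 7 + 4 = 20 shifts.
After the second batch: Gamma(152 + 162, 11 + 20) = Gamma(314, 31).
Predictive mean over an 8-shift window = T·E[λ|data] = 8·314/31 = 2512/31.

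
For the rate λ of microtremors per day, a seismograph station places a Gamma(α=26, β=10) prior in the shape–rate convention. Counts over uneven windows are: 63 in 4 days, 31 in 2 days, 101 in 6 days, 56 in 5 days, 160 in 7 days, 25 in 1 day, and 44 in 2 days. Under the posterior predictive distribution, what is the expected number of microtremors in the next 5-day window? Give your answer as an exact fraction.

Total count: 63 + 31 + 101 + 56 + 160 + 25 + 44 = 480.
Total exposure: 4 + 2 + 6 + 5 + 7 + 1 + 2 = 27 days.
By Gamma–Poisson conjugacy, the posterior is Gamma(α + Σx, β + Σt) = Gamma(26 + 480, 10 + 27) = Gamma(506, 37).
Predictive mean over a 5-day window = T·E[λ|data] = 5·506/37 = 2530/37.

2530/37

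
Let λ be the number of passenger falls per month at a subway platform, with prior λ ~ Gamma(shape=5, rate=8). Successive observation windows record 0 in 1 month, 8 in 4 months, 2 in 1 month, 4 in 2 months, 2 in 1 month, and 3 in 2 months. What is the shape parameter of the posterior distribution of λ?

Total count: 0 + 8 + 2 + 4 + 2 + 3 = 19.
Total exposure: 1 + 4 + 1 + 2 + 1 + 2 = 11 months.
Gamma(α, β) with Poisson data over total exposure Σt gives posterior Gamma(α+Σx, β+Σt) = Gamma(24, 19).

24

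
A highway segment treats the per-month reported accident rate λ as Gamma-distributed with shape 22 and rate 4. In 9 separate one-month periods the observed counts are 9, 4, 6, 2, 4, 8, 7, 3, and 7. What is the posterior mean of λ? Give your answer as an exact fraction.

Total count: 9 + 4 + 6 + 2 + 4 + 8 + 7 + 3 + 7 = 50.
Total exposure: 9 months.
Posterior: α' = 22 + 50 = 72, β' = 4 + 9 = 13.
Posterior mean = α'/β' = 72/13.

72/13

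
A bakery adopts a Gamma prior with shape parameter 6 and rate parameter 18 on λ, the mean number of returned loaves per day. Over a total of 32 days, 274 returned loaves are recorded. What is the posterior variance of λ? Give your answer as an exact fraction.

Total count 274 over total exposure 32 days.
Posterior: α' = 6 + 274 = 280, β' = 18 + 32 = 50.
Posterior variance = α'/β'² = 280/2500 = 14/125.

14/125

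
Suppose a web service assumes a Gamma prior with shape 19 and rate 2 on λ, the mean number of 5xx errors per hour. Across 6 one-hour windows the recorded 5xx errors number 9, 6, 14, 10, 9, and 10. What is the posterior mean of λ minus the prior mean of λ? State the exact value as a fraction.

Total count: 9 + 6 + 14 + 10 + 9 + 10 = 58.
Total exposure: 6 hours.
By Gamma–Poisson conjugacy, the posterior is Gamma(α + Σx, β + Σt) = Gamma(19 + 58, 2 + 6) = Gamma(77, 8).
Posterior mean = 77/8 = 77/8; prior mean = 19/2 = 19/2. Difference = 77/8 − 19/2 = 1/8.

1/8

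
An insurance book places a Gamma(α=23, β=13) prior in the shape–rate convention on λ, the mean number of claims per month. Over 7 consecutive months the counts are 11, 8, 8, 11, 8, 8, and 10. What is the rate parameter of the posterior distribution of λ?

20

Total count: 11 + 8 + 8 + 11 + 8 + 8 + 10 = 64.
Total exposure: 7 months.
By Gamma–Poisson conjugacy, the posterior is Gamma(α + Σx, β + Σt) = Gamma(23 + 64, 13 + 7) = Gamma(87, 20).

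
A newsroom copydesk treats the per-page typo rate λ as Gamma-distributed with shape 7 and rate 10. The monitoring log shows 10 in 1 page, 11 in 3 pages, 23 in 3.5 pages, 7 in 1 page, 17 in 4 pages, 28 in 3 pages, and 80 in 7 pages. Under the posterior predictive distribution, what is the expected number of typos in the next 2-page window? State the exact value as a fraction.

732/65

Total count: 10 + 11 + 23 + 7 + 17 + 28 + 80 = 176.
Total exposure: 1 + 3 + 3.5 + 1 + 4 + 3 + 7 = 22.5 pages.
Gamma(α, β) with Poisson data over total exposure Σt gives posterior Gamma(α+Σx, β+Σt) = Gamma(183, 65/2).
Predictive mean over a 2-page window = T·E[λ|data] = 2·183/(65/2) = 732/65.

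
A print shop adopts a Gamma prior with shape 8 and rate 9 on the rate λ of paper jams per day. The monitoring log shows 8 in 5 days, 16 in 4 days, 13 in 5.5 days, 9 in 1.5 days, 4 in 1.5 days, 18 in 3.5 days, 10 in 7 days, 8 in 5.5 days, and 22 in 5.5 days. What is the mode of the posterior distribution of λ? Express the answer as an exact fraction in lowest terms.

115/48

Total count: 8 + 16 + 13 + 9 + 4 + 18 + 10 + 8 + 22 = 108.
Total exposure: 5 + 4 + 5.5 + 1.5 + 1.5 + 3.5 + 7 + 5.5 + 5.5 = 39 days.
The Gamma prior is conjugate for the Poisson rate, so λ | data ~ Gamma(8+108, 9+39) = Gamma(116, 48).
Posterior mode = (α'−1)/β' = 115/48.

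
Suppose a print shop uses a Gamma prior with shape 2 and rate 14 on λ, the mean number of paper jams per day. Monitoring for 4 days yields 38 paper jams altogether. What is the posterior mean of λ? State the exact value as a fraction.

Total count 38 over total exposure 4 days.
The Gamma prior is conjugate for the Poisson rate, so λ | data ~ Gamma(2+38, 14+4) = Gamma(40, 18).
Posterior mean = α'/β' = 40/18 = 20/9.

20/9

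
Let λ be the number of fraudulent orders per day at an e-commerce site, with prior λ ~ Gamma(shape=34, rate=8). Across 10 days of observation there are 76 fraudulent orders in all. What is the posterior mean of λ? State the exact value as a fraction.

55/9

Total count 76 over total exposure 10 days.
Gamma(α, β) with Poisson data over total exposure Σt gives posterior Gamma(α+Σx, β+Σt) = Gamma(110, 18).
Posterior mean = α'/β' = 110/18 = 55/9.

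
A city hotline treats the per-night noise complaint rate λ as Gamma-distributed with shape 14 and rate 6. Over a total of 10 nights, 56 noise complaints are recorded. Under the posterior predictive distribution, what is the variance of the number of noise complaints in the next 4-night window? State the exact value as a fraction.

Total count 56 over total exposure 10 nights.
The Gamma prior is conjugate for the Poisson rate, so λ | data ~ Gamma(14+56, 6+10) = Gamma(70, 16).
The posterior predictive for a window of length T is Negative Binomial with variance T·α'·(β'+T)/β'² = 4·70·20/256 = 175/8.

175/8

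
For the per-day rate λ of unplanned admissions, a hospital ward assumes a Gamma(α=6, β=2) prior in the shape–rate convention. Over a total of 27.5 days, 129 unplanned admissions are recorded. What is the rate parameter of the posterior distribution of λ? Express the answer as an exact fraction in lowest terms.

59/2

Total count 129 over total exposure 27.5 days.
By Gamma–Poisson conjugacy, the posterior is Gamma(α + Σx, β + Σt) = Gamma(6 + 129, 2 + 27.5) = Gamma(135, 59/2).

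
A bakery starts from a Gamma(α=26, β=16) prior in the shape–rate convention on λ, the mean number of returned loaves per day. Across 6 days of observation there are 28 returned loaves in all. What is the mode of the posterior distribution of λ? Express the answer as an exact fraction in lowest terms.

53/22

Total count 28 over total exposure 6 days.
By Gamma–Poisson conjugacy, the posterior is Gamma(α + Σx, β + Σt) = Gamma(26 + 28, 16 + 6) = Gamma(54, 22).
Posterior mode = (α'−1)/β' = 53/22.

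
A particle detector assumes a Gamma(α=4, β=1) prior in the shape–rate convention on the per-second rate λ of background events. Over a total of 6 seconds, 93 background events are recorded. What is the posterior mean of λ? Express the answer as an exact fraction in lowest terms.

Total count 93 over total exposure 6 seconds.
By Gamma–Poisson conjugacy, the posterior is Gamma(α + Σx, β + Σt) = Gamma(4 + 93, 1 + 6) = Gamma(97, 7).
Posterior mean = α'/β' = 97/7.

97/7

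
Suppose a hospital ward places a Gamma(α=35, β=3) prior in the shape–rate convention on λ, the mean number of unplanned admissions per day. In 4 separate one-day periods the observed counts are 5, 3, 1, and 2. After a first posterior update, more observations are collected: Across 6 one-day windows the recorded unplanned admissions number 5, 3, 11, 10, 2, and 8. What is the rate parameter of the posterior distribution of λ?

13

Total count: 5 + 3 + 1 + 2 = 11.
Total exposure: 4 days.
After the first batch: Gamma(35 + 11, 3 + 4) = Gamma(46, 7).
Total count: 5 + 3 + 11 + 10 + 2 + 8 = 39.
Total exposure: 6 days.
After the second batch: Gamma(46 + 39, 7 + 6) = Gamma(85, 13).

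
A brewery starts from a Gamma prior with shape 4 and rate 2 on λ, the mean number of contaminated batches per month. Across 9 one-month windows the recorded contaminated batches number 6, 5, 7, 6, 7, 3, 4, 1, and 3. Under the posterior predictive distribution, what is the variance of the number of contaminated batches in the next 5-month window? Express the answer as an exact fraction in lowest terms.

Total count: 6 + 5 + 7 + 6 + 7 + 3 + 4 + 1 + 3 = 42.
Total exposure: 9 months.
By Gamma–Poisson conjugacy, the posterior is Gamma(α + Σx, β + Σt) = Gamma(4 + 42, 2 + 9) = Gamma(46, 11).
The posterior predictive for a window of length T is Negative Binomial with variance T·α'·(β'+T)/β'² = 5·46·16/121 = 3680/121.

3680/121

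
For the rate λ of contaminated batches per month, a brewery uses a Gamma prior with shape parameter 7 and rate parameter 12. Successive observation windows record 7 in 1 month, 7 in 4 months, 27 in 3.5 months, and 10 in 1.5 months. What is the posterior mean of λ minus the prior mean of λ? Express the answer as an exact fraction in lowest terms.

Total count: 7 + 7 + 27 + 10 = 51.
Total exposure: 1 + 4 + 3.5 + 1.5 = 10 months.
The Gamma prior is conjugate for the Poisson rate, so λ | data ~ Gamma(7+51, 12+10) = Gamma(58, 22).
Posterior mean = 58/22 = 29/11; prior mean = 7/12 = 7/12. Difference = 29/11 − 7/12 = 271/132.

271/132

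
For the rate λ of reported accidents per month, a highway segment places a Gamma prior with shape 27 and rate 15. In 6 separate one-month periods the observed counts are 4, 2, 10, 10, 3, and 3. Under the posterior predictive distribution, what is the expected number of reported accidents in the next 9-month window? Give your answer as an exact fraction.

Total count: 4 + 2 + 10 + 10 + 3 + 3 = 32.
Total exposure: 6 months.
By Gamma–Poisson conjugacy, the posterior is Gamma(α + Σx, β + Σt) = Gamma(27 + 32, 15 + 6) = Gamma(59, 21).
Predictive mean over a 9-month window = T·E[λ|data] = 9·59/21 = 177/7.

177/7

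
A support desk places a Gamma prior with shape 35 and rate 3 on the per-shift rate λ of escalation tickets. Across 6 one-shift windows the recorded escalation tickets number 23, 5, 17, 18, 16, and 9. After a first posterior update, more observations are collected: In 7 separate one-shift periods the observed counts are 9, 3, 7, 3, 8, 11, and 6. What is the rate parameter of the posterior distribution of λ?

Total count: 23 + 5 + 17 + 18 + 16 + 9 = 88.
Total exposure: 6 shifts.
After the first batch: Gamma(35 + 88, 3 + 6) = Gamma(123, 9).
Total count: 9 + 3 + 7 + 3 + 8 + 11 + 6 = 47.
Total exposure: 7 shifts.
After the second batch: Gamma(123 + 47, 9 + 7) = Gamma(170, 16).

16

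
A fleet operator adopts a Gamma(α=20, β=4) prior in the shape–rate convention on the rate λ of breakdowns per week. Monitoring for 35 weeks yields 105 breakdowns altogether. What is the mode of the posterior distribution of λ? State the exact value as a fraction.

Total count 105 over total exposure 35 weeks.
Posterior: α' = 20 + 105 = 125, β' = 4 + 35 = 39.
Posterior mode = (α'−1)/β' = 124/39.

124/39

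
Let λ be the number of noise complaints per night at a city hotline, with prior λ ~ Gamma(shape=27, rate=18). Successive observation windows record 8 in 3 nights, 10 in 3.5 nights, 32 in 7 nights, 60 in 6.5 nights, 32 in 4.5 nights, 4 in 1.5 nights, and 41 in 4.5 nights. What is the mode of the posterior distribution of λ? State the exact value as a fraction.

Total count: 8 + 10 + 32 + 60 + 32 + 4 + 41 = 187.
Total exposure: 3 + 3.5 + 7 + 6.5 + 4.5 + 1.5 + 4.5 = 30.5 nights.
The Gamma prior is conjugate for the Poisson rate, so λ | data ~ Gamma(27+187, 18+30.5) = Gamma(214, 97/2).
Posterior mode = (α'−1)/β' = 213/(97/2) = 426/97.

426/97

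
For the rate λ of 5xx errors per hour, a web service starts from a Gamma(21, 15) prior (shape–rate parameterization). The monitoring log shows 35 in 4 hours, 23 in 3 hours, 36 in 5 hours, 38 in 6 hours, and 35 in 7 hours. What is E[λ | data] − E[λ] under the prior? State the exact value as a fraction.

33/10

Total count: 35 + 23 + 36 + 38 + 35 = 167.
Total exposure: 4 + 3 + 5 + 6 + 7 = 25 hours.
By Gamma–Poisson conjugacy, the posterior is Gamma(α + Σx, β + Σt) = Gamma(21 + 167, 15 + 25) = Gamma(188, 40).
Posterior mean = 188/40 = 47/10; prior mean = 21/15 = 7/5. Difference = 47/10 − 7/5 = 33/10.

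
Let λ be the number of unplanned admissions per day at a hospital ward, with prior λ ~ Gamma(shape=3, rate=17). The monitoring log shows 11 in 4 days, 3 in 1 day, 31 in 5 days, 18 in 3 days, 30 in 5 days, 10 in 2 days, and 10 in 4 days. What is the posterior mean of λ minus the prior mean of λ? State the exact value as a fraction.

1849/697

Total count: 11 + 3 + 31 + 18 + 30 + 10 + 10 = 113.
Total exposure: 4 + 1 + 5 + 3 + 5 + 2 + 4 = 24 days.
The Gamma prior is conjugate for the Poisson rate, so λ | data ~ Gamma(3+113, 17+24) = Gamma(116, 41).
Posterior mean = 116/41 = 116/41; prior mean = 3/17 = 3/17. Difference = 116/41 − 3/17 = 1849/697.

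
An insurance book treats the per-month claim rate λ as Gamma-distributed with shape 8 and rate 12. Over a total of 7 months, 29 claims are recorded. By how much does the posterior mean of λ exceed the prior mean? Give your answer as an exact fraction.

73/57

Total count 29 over total exposure 7 months.
Conjugate update: add total count to the shape and total exposure to the rate, giving Gamma(37, 19).
Posterior mean = 37/19 = 37/19; prior mean = 8/12 = 2/3. Difference = 37/19 − 2/3 = 73/57.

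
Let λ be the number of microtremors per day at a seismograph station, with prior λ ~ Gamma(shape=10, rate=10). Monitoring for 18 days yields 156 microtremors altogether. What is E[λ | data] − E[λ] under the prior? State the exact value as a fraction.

Total count 156 over total exposure 18 days.
Posterior: α' = 10 + 156 = 166, β' = 10 + 18 = 28.
Posterior mean = 166/28 = 83/14; prior mean = 10/10 = 1. Difference = 83/14 − 1 = 69/14.

69/14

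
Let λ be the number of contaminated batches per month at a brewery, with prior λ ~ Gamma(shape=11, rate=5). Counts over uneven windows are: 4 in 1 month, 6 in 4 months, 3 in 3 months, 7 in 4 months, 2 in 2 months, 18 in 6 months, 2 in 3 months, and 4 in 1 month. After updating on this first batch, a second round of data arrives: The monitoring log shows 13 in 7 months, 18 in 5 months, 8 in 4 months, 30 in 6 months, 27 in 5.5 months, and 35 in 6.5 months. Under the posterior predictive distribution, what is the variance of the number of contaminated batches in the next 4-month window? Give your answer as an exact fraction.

50384/3969

Total count: 4 + 6 + 3 + 7 + 2 + 18 + 2 + 4 = 46.
Total exposure: 1 + 4 + 3 + 4 + 2 + 6 + 3 + 1 = 24 months.
After the first batch: Gamma(11 + 46, 5 + 24) = Gamma(57, 29).
Total count: 13 + 18 + 8 + 30 + 27 + 35 = 131.
Total exposure: 7 + 5 + 4 + 6 + 5.5 + 6.5 = 34 months.
After the second batch: Gamma(57 + 131, 29 + 34) = Gamma(188, 63).
The posterior predictive for a window of length T is Negative Binomial with variance T·α'·(β'+T)/β'² = 4·188·67/3969 = 50384/3969.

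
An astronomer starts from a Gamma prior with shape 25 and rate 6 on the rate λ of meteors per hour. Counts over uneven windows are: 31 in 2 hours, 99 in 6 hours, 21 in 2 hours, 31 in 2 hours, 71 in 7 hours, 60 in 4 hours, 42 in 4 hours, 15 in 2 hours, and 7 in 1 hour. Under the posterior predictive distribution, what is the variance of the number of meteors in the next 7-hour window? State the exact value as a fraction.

Total count: 31 + 99 + 21 + 31 + 71 + 60 + 42 + 15 + 7 = 377.
Total exposure: 2 + 6 + 2 + 2 + 7 + 4 + 4 + 2 + 1 = 30 hours.
The Gamma prior is conjugate for the Poisson rate, so λ | data ~ Gamma(25+377, 6+30) = Gamma(402, 36).
The posterior predictive for a window of length T is Negative Binomial with variance T·α'·(β'+T)/β'² = 7·402·43/1296 = 20167/216.

20167/216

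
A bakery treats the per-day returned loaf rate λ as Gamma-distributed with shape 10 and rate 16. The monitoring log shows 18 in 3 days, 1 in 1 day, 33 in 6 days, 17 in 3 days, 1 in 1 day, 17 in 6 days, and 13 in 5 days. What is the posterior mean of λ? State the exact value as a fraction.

110/41

Total count: 18 + 1 + 33 + 17 + 1 + 17 + 13 = 100.
Total exposure: 3 + 1 + 6 + 3 + 1 + 6 + 5 = 25 days.
By Gamma–Poisson conjugacy, the posterior is Gamma(α + Σx, β + Σt) = Gamma(10 + 100, 16 + 25) = Gamma(110, 41).
Posterior mean = α'/β' = 110/41.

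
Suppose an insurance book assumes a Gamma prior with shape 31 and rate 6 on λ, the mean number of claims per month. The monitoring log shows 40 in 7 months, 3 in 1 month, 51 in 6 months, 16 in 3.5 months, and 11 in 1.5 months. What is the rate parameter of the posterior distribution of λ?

Total count: 40 + 3 + 51 + 16 + 11 = 121.
Total exposure: 7 + 1 + 6 + 3.5 + 1.5 = 19 months.
Posterior: α' = 31 + 121 = 152, β' = 6 + 19 = 25.

25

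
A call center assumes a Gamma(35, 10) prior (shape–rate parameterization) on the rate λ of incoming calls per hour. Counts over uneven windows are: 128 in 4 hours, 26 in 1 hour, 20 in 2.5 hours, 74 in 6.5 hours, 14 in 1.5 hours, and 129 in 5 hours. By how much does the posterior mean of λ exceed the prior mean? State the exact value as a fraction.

1277/122

Total count: 128 + 26 + 20 + 74 + 14 + 129 = 391.
Total exposure: 4 + 1 + 2.5 + 6.5 + 1.5 + 5 = 20.5 hours.
Conjugate update: add total count to the shape and total exposure to the rate, giving Gamma(426, 61/2).
Posterior mean = 426/(61/2) = 852/61; prior mean = 35/10 = 7/2. Difference = 852/61 − 7/2 = 1277/122.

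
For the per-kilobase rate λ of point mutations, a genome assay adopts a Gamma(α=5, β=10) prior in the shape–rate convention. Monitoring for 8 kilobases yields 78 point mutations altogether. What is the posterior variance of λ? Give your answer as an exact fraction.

83/324

Total count 78 over total exposure 8 kilobases.
Posterior: α' = 5 + 78 = 83, β' = 10 + 8 = 18.
Posterior variance = α'/β'² = 83/324.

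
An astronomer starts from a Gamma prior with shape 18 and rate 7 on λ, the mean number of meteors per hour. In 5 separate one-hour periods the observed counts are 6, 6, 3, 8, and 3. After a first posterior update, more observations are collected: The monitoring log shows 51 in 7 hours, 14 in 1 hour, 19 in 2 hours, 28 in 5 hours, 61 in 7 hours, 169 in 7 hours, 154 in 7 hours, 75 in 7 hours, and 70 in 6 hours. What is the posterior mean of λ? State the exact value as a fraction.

685/61

Total count: 6 + 6 + 3 + 8 + 3 = 26.
Total exposure: 5 hours.
After the first batch: Gamma(18 + 26, 7 + 5) = Gamma(44, 12).
Total count: 51 + 14 + 19 + 28 + 61 + 169 + 154 + 75 + 70 = 641.
Total exposure: 7 + 1 + 2 + 5 + 7 + 7 + 7 + 7 + 6 = 49 hours.
After the second batch: Gamma(44 + 641, 12 + 49) = Gamma(685, 61).
Posterior mean = α'/β' = 685/61.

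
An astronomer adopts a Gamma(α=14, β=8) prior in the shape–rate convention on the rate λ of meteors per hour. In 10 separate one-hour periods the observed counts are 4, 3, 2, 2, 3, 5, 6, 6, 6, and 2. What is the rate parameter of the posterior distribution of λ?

Total count: 4 + 3 + 2 + 2 + 3 + 5 + 6 + 6 + 6 + 2 = 39.
Total exposure: 10 hours.
Posterior: α' = 14 + 39 = 53, β' = 8 + 10 = 18.

18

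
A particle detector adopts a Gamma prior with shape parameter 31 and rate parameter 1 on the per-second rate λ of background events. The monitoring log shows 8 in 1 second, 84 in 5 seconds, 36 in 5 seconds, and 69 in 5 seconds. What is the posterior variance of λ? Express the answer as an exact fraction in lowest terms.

228/289

Total count: 8 + 84 + 36 + 69 = 197.
Total exposure: 1 + 5 + 5 + 5 = 16 seconds.
Conjugate update: add total count to the shape and total exposure to the rate, giving Gamma(228, 17).
Posterior variance = α'/β'² = 228/289.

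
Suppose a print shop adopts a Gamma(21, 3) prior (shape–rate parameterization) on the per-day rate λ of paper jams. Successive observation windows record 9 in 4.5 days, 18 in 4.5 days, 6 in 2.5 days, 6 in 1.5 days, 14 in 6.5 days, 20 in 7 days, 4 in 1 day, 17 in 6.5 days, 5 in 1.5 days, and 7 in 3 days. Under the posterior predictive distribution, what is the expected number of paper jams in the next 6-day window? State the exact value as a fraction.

1524/83

Total count: 9 + 18 + 6 + 6 + 14 + 20 + 4 + 17 + 5 + 7 = 106.
Total exposure: 4.5 + 4.5 + 2.5 + 1.5 + 6.5 + 7 + 1 + 6.5 + 1.5 + 3 = 38.5 days.
Gamma(α, β) with Poisson data over total exposure Σt gives posterior Gamma(α+Σx, β+Σt) = Gamma(127, 83/2).
Predictive mean over a 6-day window = T·E[λ|data] = 6·127/(83/2) = 1524/83.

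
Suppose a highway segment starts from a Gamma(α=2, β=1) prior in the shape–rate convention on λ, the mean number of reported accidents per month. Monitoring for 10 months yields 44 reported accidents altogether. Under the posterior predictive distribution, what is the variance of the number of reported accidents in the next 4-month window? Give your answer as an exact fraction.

2760/121

Total count 44 over total exposure 10 months.
Conjugate update: add total count to the shape and total exposure to the rate, giving Gamma(46, 11).
The posterior predictive for a window of length T is Negative Binomial with variance T·α'·(β'+T)/β'² = 4·46·15/121 = 2760/121.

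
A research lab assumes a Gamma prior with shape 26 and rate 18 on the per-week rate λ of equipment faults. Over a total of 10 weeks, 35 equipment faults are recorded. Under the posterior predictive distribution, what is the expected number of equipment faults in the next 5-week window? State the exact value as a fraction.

Total count 35 over total exposure 10 weeks.
By Gamma–Poisson conjugacy, the posterior is Gamma(α + Σx, β + Σt) = Gamma(26 + 35, 18 + 10) = Gamma(61, 28).
Predictive mean over a 5-week window = T·E[λ|data] = 5·61/28 = 305/28.

305/28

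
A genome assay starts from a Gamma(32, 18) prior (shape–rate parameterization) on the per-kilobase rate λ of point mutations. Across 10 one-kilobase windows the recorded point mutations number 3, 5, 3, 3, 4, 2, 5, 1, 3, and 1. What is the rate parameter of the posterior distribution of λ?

Total count: 3 + 5 + 3 + 3 + 4 + 2 + 5 + 1 + 3 + 1 = 30.
Total exposure: 10 kilobases.
Gamma(α, β) with Poisson data over total exposure Σt gives posterior Gamma(α+Σx, β+Σt) = Gamma(62, 28).

28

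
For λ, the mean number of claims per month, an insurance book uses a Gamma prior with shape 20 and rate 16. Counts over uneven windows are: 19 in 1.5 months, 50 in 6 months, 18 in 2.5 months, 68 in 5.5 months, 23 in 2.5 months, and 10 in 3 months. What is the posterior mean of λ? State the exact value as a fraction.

Total count: 19 + 50 + 18 + 68 + 23 + 10 = 188.
Total exposure: 1.5 + 6 + 2.5 + 5.5 + 2.5 + 3 = 21 months.
The Gamma prior is conjugate for the Poisson rate, so λ | data ~ Gamma(20+188, 16+21) = Gamma(208, 37).
Posterior mean = α'/β' = 208/37.

208/37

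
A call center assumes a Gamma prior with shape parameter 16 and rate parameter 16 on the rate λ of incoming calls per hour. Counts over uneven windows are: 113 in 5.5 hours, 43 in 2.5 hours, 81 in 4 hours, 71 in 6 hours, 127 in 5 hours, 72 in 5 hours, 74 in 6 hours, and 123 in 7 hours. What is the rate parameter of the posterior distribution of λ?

57

Total count: 113 + 43 + 81 + 71 + 127 + 72 + 74 + 123 = 704.
Total exposure: 5.5 + 2.5 + 4 + 6 + 5 + 5 + 6 + 7 = 41 hours.
The Gamma prior is conjugate for the Poisson rate, so λ | data ~ Gamma(16+704, 16+41) = Gamma(720, 57).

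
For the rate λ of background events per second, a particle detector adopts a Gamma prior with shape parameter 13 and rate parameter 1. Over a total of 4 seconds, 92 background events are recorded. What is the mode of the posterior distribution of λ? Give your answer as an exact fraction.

Total count 92 over total exposure 4 seconds.
By Gamma–Poisson conjugacy, the posterior is Gamma(α + Σx, β + Σt) = Gamma(13 + 92, 1 + 4) = Gamma(105, 5).
Posterior mode = (α'−1)/β' = 104/5.

104/5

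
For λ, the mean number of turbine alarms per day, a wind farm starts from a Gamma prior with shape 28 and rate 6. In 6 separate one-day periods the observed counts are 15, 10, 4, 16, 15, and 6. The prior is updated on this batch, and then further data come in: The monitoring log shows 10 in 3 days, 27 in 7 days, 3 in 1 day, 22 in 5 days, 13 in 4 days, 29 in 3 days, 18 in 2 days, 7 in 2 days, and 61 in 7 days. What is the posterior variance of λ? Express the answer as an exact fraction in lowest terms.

71/529

Total count: 15 + 10 + 4 + 16 + 15 + 6 = 66.
Total exposure: 6 days.
After the first batch: Gamma(28 + 66, 6 + 6) = Gamma(94, 12).
Total count: 10 + 27 + 3 + 22 + 13 + 29 + 18 + 7 + 61 = 190.
Total exposure: 3 + 7 + 1 + 5 + 4 + 3 + 2 + 2 + 7 = 34 days.
After the second batch: Gamma(94 + 190, 12 + 34) = Gamma(284, 46).
Posterior variance = α'/β'² = 284/2116 = 71/529.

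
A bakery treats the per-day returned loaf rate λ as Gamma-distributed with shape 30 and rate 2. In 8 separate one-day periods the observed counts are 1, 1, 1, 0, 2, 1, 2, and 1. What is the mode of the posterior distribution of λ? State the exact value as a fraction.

Total count: 1 + 1 + 1 + 0 + 2 + 1 + 2 + 1 = 9.
Total exposure: 8 days.
Gamma(α, β) with Poisson data over total exposure Σt gives posterior Gamma(α+Σx, β+Σt) = Gamma(39, 10).
Posterior mode = (α'−1)/β' = 38/10 = 19/5.

19/5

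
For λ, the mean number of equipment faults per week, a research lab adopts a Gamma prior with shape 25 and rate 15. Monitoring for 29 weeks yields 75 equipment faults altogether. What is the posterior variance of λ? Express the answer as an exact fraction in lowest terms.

Total count 75 over total exposure 29 weeks.
Posterior: α' = 25 + 75 = 100, β' = 15 + 29 = 44.
Posterior variance = α'/β'² = 100/1936 = 25/484.

25/484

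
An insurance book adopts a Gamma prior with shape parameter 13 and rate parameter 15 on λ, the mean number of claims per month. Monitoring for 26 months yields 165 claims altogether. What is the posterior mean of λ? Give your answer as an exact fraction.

178/41

Total count 165 over total exposure 26 months.
The Gamma prior is conjugate for the Poisson rate, so λ | data ~ Gamma(13+165, 15+26) = Gamma(178, 41).
Posterior mean = α'/β' = 178/41.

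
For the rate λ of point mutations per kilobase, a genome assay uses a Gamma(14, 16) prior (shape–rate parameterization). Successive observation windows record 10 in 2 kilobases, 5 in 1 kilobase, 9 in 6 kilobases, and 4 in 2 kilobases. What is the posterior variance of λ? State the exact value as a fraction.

14/243

Total count: 10 + 5 + 9 + 4 = 28.
Total exposure: 2 + 1 + 6 + 2 = 11 kilobases.
Gamma(α, β) with Poisson data over total exposure Σt gives posterior Gamma(α+Σx, β+Σt) = Gamma(42, 27).
Posterior variance = α'/β'² = 42/729 = 14/243.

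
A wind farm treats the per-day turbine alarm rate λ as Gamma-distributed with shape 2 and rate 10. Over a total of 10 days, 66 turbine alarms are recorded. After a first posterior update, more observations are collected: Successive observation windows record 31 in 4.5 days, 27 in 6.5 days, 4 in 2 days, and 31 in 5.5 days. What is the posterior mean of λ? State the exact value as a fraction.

Total count 66 over total exposure 10 days.
After the first batch: Gamma(2 + 66, 10 + 10) = Gamma(68, 20).
Total count: 31 + 27 + 4 + 31 = 93.
Total exposure: 4.5 + 6.5 + 2 + 5.5 = 18.5 days.
After the second batch: Gamma(68 + 93, 20 + 18.5) = Gamma(161, 77/2).
Posterior mean = α'/β' = 161/(77/2) = 46/11.

46/11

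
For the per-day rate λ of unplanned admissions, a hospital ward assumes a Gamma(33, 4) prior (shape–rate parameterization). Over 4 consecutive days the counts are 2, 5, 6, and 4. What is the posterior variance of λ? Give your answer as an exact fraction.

25/32

Total count: 2 + 5 + 6 + 4 = 17.
Total exposure: 4 days.
The Gamma prior is conjugate for the Poisson rate, so λ | data ~ Gamma(33+17, 4+4) = Gamma(50, 8).
Posterior variance = α'/β'² = 50/64 = 25/32.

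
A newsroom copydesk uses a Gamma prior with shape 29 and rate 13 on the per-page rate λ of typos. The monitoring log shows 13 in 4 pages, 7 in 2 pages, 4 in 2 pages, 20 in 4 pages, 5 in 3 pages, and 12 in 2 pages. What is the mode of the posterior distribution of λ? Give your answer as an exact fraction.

89/30

Total count: 13 + 7 + 4 + 20 + 5 + 12 = 61.
Total exposure: 4 + 2 + 2 + 4 + 3 + 2 = 17 pages.
By Gamma–Poisson conjugacy, the posterior is Gamma(α + Σx, β + Σt) = Gamma(29 + 61, 13 + 17) = Gamma(90, 30).
Posterior mode = (α'−1)/β' = 89/30.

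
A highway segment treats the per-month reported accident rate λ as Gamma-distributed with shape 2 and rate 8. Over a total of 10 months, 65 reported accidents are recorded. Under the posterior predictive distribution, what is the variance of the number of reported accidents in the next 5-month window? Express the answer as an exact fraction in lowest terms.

7705/324

Total count 65 over total exposure 10 months.
Posterior: α' = 2 + 65 = 67, β' = 8 + 10 = 18.
The posterior predictive for a window of length T is Negative Binomial with variance T·α'·(β'+T)/β'² = 5·67·23/324 = 7705/324.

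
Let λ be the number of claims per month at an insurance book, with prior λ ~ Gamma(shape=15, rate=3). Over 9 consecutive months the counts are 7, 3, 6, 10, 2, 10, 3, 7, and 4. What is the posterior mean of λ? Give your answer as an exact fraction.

Total count: 7 + 3 + 6 + 10 + 2 + 10 + 3 + 7 + 4 = 52.
Total exposure: 9 months.
Conjugate update: add total count to the shape and total exposure to the rate, giving Gamma(67, 12).
Posterior mean = α'/β' = 67/12.

67/12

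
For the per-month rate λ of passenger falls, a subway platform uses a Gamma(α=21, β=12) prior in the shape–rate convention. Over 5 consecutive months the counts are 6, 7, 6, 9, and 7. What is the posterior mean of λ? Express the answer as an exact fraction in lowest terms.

56/17

Total count: 6 + 7 + 6 + 9 + 7 = 35.
Total exposure: 5 months.
Conjugate update: add total count to the shape and total exposure to the rate, giving Gamma(56, 17).
Posterior mean = α'/β' = 56/17.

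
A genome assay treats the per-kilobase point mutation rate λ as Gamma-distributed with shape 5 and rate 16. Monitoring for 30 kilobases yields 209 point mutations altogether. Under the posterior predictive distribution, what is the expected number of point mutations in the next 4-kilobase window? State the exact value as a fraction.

428/23

Total count 209 over total exposure 30 kilobases.
Gamma(α, β) with Poisson data over total exposure Σt gives posterior Gamma(α+Σx, β+Σt) = Gamma(214, 46).
Predictive mean over a 4-kilobase window = T·E[λ|data] = 4·214/46 = 428/23.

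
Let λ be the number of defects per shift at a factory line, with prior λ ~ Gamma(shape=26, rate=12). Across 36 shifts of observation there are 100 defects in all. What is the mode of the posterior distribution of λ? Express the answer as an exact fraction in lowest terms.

125/48

Total count 100 over total exposure 36 shifts.
Posterior: α' = 26 + 100 = 126, β' = 12 + 36 = 48.
Posterior mode = (α'−1)/β' = 125/48.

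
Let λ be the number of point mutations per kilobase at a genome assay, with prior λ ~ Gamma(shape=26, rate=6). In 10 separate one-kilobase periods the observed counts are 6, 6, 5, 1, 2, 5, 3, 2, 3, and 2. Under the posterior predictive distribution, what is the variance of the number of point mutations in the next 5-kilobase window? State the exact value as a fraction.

Total count: 6 + 6 + 5 + 1 + 2 + 5 + 3 + 2 + 3 + 2 = 35.
Total exposure: 10 kilobases.
Gamma(α, β) with Poisson data over total exposure Σt gives posterior Gamma(α+Σx, β+Σt) = Gamma(61, 16).
The posterior predictive for a window of length T is Negative Binomial with variance T·α'·(β'+T)/β'² = 5·61·21/256 = 6405/256.

6405/256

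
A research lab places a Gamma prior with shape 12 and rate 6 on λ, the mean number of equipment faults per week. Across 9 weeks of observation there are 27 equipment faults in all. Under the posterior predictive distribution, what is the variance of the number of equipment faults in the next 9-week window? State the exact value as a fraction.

Total count 27 over total exposure 9 weeks.
Gamma(α, β) with Poisson data over total exposure Σt gives posterior Gamma(α+Σx, β+Σt) = Gamma(39, 15).
The posterior predictive for a window of length T is Negative Binomial with variance T·α'·(β'+T)/β'² = 9·39·24/225 = 936/25.

936/25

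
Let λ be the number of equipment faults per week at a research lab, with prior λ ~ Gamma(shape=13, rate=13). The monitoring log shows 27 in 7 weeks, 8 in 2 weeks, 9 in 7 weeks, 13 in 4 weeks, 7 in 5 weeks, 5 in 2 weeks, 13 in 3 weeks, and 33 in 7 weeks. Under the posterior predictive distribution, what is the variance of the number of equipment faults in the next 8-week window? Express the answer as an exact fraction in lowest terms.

Total count: 27 + 8 + 9 + 13 + 7 + 5 + 13 + 33 = 115.
Total exposure: 7 + 2 + 7 + 4 + 5 + 2 + 3 + 7 = 37 weeks.
By Gamma–Poisson conjugacy, the posterior is Gamma(α + Σx, β + Σt) = Gamma(13 + 115, 13 + 37) = Gamma(128, 50).
The posterior predictive for a window of length T is Negative Binomial with variance T·α'·(β'+T)/β'² = 8·128·58/2500 = 14848/625.

14848/625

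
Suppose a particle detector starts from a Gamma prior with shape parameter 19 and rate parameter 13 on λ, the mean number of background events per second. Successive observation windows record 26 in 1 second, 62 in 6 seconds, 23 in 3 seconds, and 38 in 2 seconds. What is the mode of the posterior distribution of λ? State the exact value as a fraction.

Total count: 26 + 62 + 23 + 38 = 149.
Total exposure: 1 + 6 + 3 + 2 = 12 seconds.
Posterior: α' = 19 + 149 = 168, β' = 13 + 12 = 25.
Posterior mode = (α'−1)/β' = 167/25.

167/25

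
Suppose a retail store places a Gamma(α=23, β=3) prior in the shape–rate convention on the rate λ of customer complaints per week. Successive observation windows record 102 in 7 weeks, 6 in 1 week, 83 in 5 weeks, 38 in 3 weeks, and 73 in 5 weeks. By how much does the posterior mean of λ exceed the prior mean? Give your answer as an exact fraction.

Total count: 102 + 6 + 83 + 38 + 73 = 302.
Total exposure: 7 + 1 + 5 + 3 + 5 = 21 weeks.
Posterior: α' = 23 + 302 = 325, β' = 3 + 21 = 24.
Posterior mean = 325/24 = 325/24; prior mean = 23/3 = 23/3. Difference = 325/24 − 23/3 = 47/8.

47/8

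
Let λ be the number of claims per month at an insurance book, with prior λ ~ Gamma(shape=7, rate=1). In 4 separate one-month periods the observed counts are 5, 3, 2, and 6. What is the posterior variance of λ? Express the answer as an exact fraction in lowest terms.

23/25

Total count: 5 + 3 + 2 + 6 = 16.
Total exposure: 4 months.
Gamma(α, β) with Poisson data over total exposure Σt gives posterior Gamma(α+Σx, β+Σt) = Gamma(23, 5).
Posterior variance = α'/β'² = 23/25.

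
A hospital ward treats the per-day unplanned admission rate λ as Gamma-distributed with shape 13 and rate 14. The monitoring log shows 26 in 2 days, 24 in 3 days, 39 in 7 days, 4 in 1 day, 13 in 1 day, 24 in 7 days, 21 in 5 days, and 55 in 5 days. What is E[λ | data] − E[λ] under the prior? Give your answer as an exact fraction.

827/210

Total count: 26 + 24 + 39 + 4 + 13 + 24 + 21 + 55 = 206.
Total exposure: 2 + 3 + 7 + 1 + 1 + 7 + 5 + 5 = 31 days.
The Gamma prior is conjugate for the Poisson rate, so λ | data ~ Gamma(13+206, 14+31) = Gamma(219, 45).
Posterior mean = 219/45 = 73/15; prior mean = 13/14 = 13/14. Difference = 73/15 − 13/14 = 827/210.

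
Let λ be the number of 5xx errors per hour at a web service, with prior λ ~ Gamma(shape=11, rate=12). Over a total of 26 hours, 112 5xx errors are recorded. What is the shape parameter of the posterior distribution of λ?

123

Total count 112 over total exposure 26 hours.
Posterior: α' = 11 + 112 = 123, β' = 12 + 26 = 38.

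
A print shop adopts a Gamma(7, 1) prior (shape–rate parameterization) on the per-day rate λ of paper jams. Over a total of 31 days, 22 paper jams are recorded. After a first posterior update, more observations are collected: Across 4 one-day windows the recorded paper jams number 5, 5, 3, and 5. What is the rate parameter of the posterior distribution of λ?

Total count 22 over total exposure 31 days.
After the first batch: Gamma(7 + 22, 1 + 31) = Gamma(29, 32).
Total count: 5 + 5 + 3 + 5 = 18.
Total exposure: 4 days.
After the second batch: Gamma(29 + 18, 32 + 4) = Gamma(47, 36).

36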